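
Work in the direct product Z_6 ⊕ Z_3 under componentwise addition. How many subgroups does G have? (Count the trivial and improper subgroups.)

12

|G| = 18, so by Lagrange every subgroup order divides 18. Divisors: 1, 2, 3, 6, 9, 18.
Subgroups by order — order 1: 1; order 2: 1; order 3: 4; order 6: 4; order 9: 1; order 18: 1.
Total: 1 + 1 + 4 + 4 + 1 + 1 = 12.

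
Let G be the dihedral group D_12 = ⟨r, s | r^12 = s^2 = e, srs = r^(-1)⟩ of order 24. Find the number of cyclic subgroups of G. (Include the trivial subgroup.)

18

Group the elements of G by the cyclic subgroup they generate; each cyclic subgroup of order d accounts for φ(d) elements.
Cyclic subgroups by order — order 1: 1; order 2: 13; order 3: 1; order 4: 1; order 6: 1; order 12: 1.
Total: 18.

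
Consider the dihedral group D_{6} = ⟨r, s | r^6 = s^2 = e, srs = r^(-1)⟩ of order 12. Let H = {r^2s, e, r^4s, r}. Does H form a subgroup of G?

No

r ∈ H but its inverse r^5 ∉ H, so H is not a subgroup.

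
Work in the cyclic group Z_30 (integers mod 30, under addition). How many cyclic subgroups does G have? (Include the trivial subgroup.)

8

A cyclic subgroup of order d is generated by each of its φ(d) elements of order d, so the cyclic subgroups of order d number (#elements of order d)/φ(d).
Cyclic subgroups by order — order 1: 1; order 2: 1; order 3: 1; order 5: 1; order 6: 1; order 10: 1; order 15: 1; order 30: 1.
Total: 8.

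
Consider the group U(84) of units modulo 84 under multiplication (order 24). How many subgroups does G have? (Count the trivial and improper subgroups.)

32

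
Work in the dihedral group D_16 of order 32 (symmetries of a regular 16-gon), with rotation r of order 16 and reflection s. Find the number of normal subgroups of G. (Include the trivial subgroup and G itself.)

G has 36 subgroups. Checking conjugation-invariance by order — order 1: 1/1 normal; order 2: 1/17 normal; order 4: 1/9 normal; order 8: 1/5 normal; order 16: 3/3 normal; order 32: 1/1 normal.
Total normal subgroups: 8.

8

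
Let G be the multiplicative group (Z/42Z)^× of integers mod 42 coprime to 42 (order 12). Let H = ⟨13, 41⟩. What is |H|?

|⟨13⟩| = 2 and |⟨41⟩| = 2, so |H| is a multiple of lcm(2, 2) = 2 and divides |G| = 12.
Closing under the operation: H = {1, 13, 29, 41}, so |H| = 4.

4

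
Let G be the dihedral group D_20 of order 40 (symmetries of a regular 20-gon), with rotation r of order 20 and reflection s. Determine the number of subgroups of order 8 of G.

|G| = 40 and 8 | 40, so subgroups of order 8 are possible by Lagrange.
The subgroups of order 8 are: {e, r^5, r^10, r^15, s, r^5s, r^10s, r^15s}; {e, r^5, r^10, r^15, rs, r^6s, r^11s, r^16s}; {e, r^5, r^10, r^15, r^2s, r^7s, r^12s, r^17s}; {e, r^5, r^10, r^15, r^3s, r^8s, r^13s, r^18s}; … (5 in all).
So G has 5 subgroups of order 8.

5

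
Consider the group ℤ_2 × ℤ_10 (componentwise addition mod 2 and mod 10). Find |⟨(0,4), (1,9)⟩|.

10

|⟨(0,4)⟩| = 5 and |⟨(1,9)⟩| = 10, so |H| is a multiple of lcm(5, 10) = 10 and divides |G| = 20.
Closing under the operation: H = {(0,0), (0,2), (0,4), (0,6), (0,8), (1,1), (1,3), (1,5), (1,7), (1,9)}, so |H| = 10.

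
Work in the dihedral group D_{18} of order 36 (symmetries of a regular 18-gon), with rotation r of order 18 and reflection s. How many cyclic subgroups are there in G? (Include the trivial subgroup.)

Group the elements of G by the cyclic subgroup they generate; each cyclic subgroup of order d accounts for φ(d) elements.
Cyclic subgroups by order — order 1: 1; order 2: 19; order 3: 1; order 6: 1; order 9: 1; order 18: 1.
Total: 24.

24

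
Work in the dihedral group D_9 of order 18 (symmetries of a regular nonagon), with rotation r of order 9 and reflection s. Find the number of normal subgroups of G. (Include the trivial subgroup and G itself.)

G has 16 subgroups. Checking conjugation-invariance by order — order 1: 1/1 normal; order 2: 0/9 normal; order 3: 1/1 normal; order 6: 0/3 normal; order 9: 1/1 normal; order 18: 1/1 normal.
Total normal subgroups: 4.

4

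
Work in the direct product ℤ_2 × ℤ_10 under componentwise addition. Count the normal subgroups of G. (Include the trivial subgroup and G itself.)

10

G is abelian, so every subgroup is normal.
G has 10 subgroups in total, hence 10 normal subgroups.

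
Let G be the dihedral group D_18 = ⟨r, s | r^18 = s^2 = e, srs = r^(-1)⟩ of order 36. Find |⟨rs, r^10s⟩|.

4

|⟨rs⟩| = 2 and |⟨r^10s⟩| = 2, so |H| is a multiple of lcm(2, 2) = 2 and divides |G| = 36.
Closing under the operation: H = {e, r^9, rs, r^10s}, so |H| = 4.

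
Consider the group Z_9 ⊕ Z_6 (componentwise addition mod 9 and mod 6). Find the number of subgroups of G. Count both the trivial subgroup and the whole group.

|G| = 54, so by Lagrange every subgroup order divides 54. Divisors: 1, 2, 3, 6, 9, 18, 27, 54.
Subgroups by order — order 1: 1; order 2: 1; order 3: 4; order 6: 4; order 9: 4; order 18: 4; order 27: 1; order 54: 1.
Total: 1 + 1 + 4 + 4 + 4 + 4 + 1 + 1 = 20.

20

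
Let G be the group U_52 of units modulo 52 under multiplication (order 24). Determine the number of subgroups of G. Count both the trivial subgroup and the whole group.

16

|G| = 24, so by Lagrange every subgroup order divides 24. Divisors: 1, 2, 3, 4, 6, 8, 12, 24.
Subgroups by order — order 1: 1; order 2: 3; order 3: 1; order 4: 3; order 6: 3; order 8: 1; order 12: 3; order 24: 1.
Total: 1 + 3 + 1 + 3 + 3 + 1 + 3 + 1 = 16.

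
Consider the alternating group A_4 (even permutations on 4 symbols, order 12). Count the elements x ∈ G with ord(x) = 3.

The elements of order 3 are: (2 3 4), (2 4 3), (1 2 3), (1 2 4), (1 3 2), (1 3 4), (1 4 2), (1 4 3).
That's 8.

8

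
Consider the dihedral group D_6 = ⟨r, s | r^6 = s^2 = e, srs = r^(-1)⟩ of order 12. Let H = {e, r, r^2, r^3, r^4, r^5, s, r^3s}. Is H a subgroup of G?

|H| = 8 does not divide |G| = 12, so by Lagrange H is not a subgroup.

No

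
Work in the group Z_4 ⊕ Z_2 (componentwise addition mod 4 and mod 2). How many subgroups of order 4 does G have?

|G| = 8 and 4 | 8, so subgroups of order 4 are possible by Lagrange.
The subgroups of order 4 are: {(0,0), (0,1), (2,0), (2,1)}; {(0,0), (1,0), (2,0), (3,0)}; {(0,0), (1,1), (2,0), (3,1)}.
So G has 3 subgroups of order 4.

3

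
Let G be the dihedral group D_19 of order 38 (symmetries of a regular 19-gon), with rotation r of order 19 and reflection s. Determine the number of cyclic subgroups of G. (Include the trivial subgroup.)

Group the elements of G by the cyclic subgroup they generate; each cyclic subgroup of order d accounts for φ(d) elements.
Cyclic subgroups by order — order 1: 1; order 2: 19; order 19: 1.
Total: 21.

21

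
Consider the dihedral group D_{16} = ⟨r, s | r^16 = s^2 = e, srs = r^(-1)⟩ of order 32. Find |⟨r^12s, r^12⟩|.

|⟨r^12s⟩| = 2 and |⟨r^12⟩| = 4, so |H| is a multiple of lcm(2, 4) = 4 and divides |G| = 32.
Closing under the operation: H = {e, r^4, r^8, r^12, s, r^4s, r^8s, r^12s}, so |H| = 8.

8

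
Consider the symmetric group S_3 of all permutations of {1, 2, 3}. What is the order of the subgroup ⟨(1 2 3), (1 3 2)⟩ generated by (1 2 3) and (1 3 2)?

|⟨(1 2 3)⟩| = 3 and |⟨(1 3 2)⟩| = 3, so |H| is a multiple of lcm(3, 3) = 3 and divides |G| = 6.
Closing under the operation: H = {e, (1 2 3), (1 3 2)}, so |H| = 3.

3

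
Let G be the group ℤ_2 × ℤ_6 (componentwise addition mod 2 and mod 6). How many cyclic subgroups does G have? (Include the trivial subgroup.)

Group the elements of G by the cyclic subgroup they generate; each cyclic subgroup of order d accounts for φ(d) elements.
Cyclic subgroups by order — order 1: 1; order 2: 3; order 3: 1; order 6: 3.
Total: 8.

8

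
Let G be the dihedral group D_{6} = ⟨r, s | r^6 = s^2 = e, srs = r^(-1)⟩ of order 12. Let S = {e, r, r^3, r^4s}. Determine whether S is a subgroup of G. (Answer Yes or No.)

No

r ∈ S but its inverse r^5 ∉ S, so S is not a subgroup.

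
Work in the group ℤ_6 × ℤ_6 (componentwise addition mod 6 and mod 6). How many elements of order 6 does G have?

24

An element (a,b) has order lcm(ord(a), ord(b)); count pairs with lcm equal to 6.
Enumerating gives 24 such elements.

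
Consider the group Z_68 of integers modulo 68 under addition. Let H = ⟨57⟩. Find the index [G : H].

|⟨57⟩| = 68 and |G| = 68.
By Lagrange, [G : H] = |G|/|H| = 68/68 = 1.

1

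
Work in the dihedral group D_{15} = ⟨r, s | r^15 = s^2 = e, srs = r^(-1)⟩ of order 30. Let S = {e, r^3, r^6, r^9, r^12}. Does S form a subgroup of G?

Yes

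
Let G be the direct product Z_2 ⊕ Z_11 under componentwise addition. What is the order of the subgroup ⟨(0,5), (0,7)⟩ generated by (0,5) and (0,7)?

|⟨(0,5)⟩| = 11 and |⟨(0,7)⟩| = 11, so |H| is a multiple of lcm(11, 11) = 11 and divides |G| = 22.
Closing under the operation: H = {(0,0), (0,1), (0,2), (0,3), (0,4), (0,5), (0,6), (0,7), (0,8), (0,9), (0,10)}, so |H| = 11.

11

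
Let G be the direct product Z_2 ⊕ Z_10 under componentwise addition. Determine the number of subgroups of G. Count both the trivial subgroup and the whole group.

10

|G| = 20, so by Lagrange every subgroup order divides 20. Divisors: 1, 2, 4, 5, 10, 20.
Subgroups by order — order 1: 1; order 2: 3; order 4: 1; order 5: 1; order 10: 3; order 20: 1.
Total: 1 + 3 + 1 + 1 + 3 + 1 = 10.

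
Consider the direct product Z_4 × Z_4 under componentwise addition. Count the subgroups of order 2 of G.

3

|G| = 16 and 2 | 16, so subgroups of order 2 are possible by Lagrange.
The subgroups of order 2 are: {(0,0), (0,2)}; {(0,0), (2,0)}; {(0,0), (2,2)}.
So G has 3 subgroups of order 2.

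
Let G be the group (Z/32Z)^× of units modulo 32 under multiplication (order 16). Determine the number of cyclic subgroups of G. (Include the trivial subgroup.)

8

Group the elements of G by the cyclic subgroup they generate; each cyclic subgroup of order d accounts for φ(d) elements.
Cyclic subgroups by order — order 1: 1; order 2: 3; order 4: 2; order 8: 2.
Total: 8.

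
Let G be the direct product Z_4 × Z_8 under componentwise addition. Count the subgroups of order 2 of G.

|G| = 32 and 2 | 32, so subgroups of order 2 are possible by Lagrange.
The subgroups of order 2 are: {(0,0), (0,4)}; {(0,0), (2,0)}; {(0,0), (2,4)}.
So G has 3 subgroups of order 2.

3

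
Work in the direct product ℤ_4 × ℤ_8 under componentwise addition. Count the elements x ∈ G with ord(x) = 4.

An element (a,b) has order lcm(ord(a), ord(b)); count pairs with lcm equal to 4.
Enumerating gives 12 such elements.

12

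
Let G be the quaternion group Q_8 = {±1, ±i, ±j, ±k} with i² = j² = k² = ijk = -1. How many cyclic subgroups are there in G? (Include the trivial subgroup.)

5

A cyclic subgroup of order d is generated by each of its φ(d) elements of order d, so the cyclic subgroups of order d number (#elements of order d)/φ(d).
Cyclic subgroups by order — order 1: 1; order 2: 1; order 4: 3.
Total: 5.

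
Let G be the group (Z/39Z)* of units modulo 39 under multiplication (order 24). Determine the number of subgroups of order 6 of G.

3

|G| = 24 and 6 | 24, so subgroups of order 6 are possible by Lagrange.
The subgroups of order 6 are: {1, 4, 10, 16, 22, 25}; {1, 14, 16, 22, 29, 35}; {1, 16, 17, 22, 23, 38}.
So G has 3 subgroups of order 6.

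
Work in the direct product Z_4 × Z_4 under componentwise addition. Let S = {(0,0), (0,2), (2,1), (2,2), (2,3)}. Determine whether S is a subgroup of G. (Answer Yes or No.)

|S| = 5 does not divide |G| = 16, so by Lagrange S is not a subgroup.

No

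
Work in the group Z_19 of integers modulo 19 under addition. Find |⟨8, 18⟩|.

|⟨8⟩| = 19 and |⟨18⟩| = 19, so |H| is a multiple of lcm(19, 19) = 19 and divides |G| = 19.
Closing {8, 18} under the group operation gives all of G, so |H| = 19.

19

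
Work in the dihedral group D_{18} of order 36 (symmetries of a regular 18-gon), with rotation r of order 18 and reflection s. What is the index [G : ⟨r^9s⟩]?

18

|⟨r^9s⟩| = 2 and |G| = 36.
By Lagrange, [G : H] = |G|/|H| = 36/2 = 18.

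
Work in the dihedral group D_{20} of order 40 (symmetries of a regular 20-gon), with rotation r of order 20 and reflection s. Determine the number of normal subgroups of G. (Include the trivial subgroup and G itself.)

9

G has 48 subgroups. Checking conjugation-invariance by order — order 1: 1/1 normal; order 2: 1/21 normal; order 4: 1/11 normal; order 5: 1/1 normal; order 8: 0/5 normal; order 10: 1/5 normal; order 20: 3/3 normal; order 40: 1/1 normal.
Total normal subgroups: 9.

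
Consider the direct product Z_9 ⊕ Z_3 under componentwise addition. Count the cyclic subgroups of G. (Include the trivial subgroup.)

8

Each element a generates a cyclic subgroup ⟨a⟩; distinct elements may generate the same one (a cyclic group of order d has φ(d) generators).
Cyclic subgroups by order — order 1: 1; order 3: 4; order 9: 3.
Total: 8.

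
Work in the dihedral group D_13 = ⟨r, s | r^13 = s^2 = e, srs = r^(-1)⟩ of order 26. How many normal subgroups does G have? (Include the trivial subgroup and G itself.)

3

G has 16 subgroups. Checking conjugation-invariance by order — order 1: 1/1 normal; order 2: 0/13 normal; order 13: 1/1 normal; order 26: 1/1 normal.
Total normal subgroups: 3.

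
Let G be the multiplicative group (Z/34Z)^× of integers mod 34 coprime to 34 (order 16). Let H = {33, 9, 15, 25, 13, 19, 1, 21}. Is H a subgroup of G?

|H| = 8 divides |G| = 16, consistent with Lagrange.
H contains the identity, every element's inverse is in H, and H is closed under ·: it is a subgroup.
In fact H = ⟨9⟩.

Yes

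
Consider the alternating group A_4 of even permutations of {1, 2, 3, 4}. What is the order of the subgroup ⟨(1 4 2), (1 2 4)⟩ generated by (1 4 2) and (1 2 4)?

|⟨(1 4 2)⟩| = 3 and |⟨(1 2 4)⟩| = 3, so |H| is a multiple of lcm(3, 3) = 3 and divides |G| = 12.
Closing under the operation: H = {e, (1 2 4), (1 4 2)}, so |H| = 3.

3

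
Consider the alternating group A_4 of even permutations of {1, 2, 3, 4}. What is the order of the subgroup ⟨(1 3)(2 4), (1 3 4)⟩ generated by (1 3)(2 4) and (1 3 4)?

|⟨(1 3)(2 4)⟩| = 2 and |⟨(1 3 4)⟩| = 3, so |H| is a multiple of lcm(2, 3) = 6 and divides |G| = 12.
Closing {(1 3)(2 4), (1 3 4)} under the group operation gives all of G, so |H| = 12.

12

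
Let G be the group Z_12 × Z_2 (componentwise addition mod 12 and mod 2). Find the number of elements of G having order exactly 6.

An element (a,b) has order lcm(ord(a), ord(b)); count pairs with lcm equal to 6.
Enumerating gives 6 such elements.

6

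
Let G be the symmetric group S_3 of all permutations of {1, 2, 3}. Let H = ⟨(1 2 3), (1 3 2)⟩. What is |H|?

3

|⟨(1 2 3)⟩| = 3 and |⟨(1 3 2)⟩| = 3, so |H| is a multiple of lcm(3, 3) = 3 and divides |G| = 6.
Closing under the operation: H = {e, (1 2 3), (1 3 2)}, so |H| = 3.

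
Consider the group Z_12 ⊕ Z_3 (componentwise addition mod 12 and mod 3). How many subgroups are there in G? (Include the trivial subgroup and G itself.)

18

|G| = 36, so by Lagrange every subgroup order divides 36. Divisors: 1, 2, 3, 4, 6, 9, 12, 18, 36.
Subgroups by order — order 1: 1; order 2: 1; order 3: 4; order 4: 1; order 6: 4; order 9: 1; order 12: 4; order 18: 1; order 36: 1.
Total: 1 + 1 + 4 + 1 + 4 + 1 + 4 + 1 + 1 = 18.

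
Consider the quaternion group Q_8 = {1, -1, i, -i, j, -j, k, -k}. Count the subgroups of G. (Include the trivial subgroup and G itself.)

6

|G| = 8, so by Lagrange every subgroup order divides 8. Divisors: 1, 2, 4, 8.
Subgroups by order — order 1: 1; order 2: 1; order 4: 3; order 8: 1.
Total: 1 + 1 + 3 + 1 = 6.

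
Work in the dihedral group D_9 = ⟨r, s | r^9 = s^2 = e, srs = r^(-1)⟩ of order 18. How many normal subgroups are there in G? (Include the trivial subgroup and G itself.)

4

G has 16 subgroups. Checking conjugation-invariance by order — order 1: 1/1 normal; order 2: 0/9 normal; order 3: 1/1 normal; order 6: 0/3 normal; order 9: 1/1 normal; order 18: 1/1 normal.
Total normal subgroups: 4.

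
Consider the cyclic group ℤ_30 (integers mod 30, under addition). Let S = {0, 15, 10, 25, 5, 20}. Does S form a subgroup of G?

Yes

|S| = 6 divides |G| = 30, consistent with Lagrange.
S contains the identity, every element's inverse is in S, and S is closed under +: it is a subgroup.
In fact S = ⟨5⟩.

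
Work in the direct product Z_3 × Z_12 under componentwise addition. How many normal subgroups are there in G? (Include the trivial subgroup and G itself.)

18

G is abelian, so every subgroup is normal.
G has 18 subgroups in total, hence 18 normal subgroups.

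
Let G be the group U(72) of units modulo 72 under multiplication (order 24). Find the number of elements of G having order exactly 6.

Enumerating element orders in G gives 14 elements of order 6.

14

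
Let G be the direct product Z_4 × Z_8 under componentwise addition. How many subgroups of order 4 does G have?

|G| = 32 and 4 | 32, so subgroups of order 4 are possible by Lagrange.
The subgroups of order 4 are: {(0,0), (0,2), (0,4), (0,6)}; {(0,0), (0,4), (2,0), (2,4)}; {(0,0), (0,4), (2,2), (2,6)}; {(0,0), (1,0), (2,0), (3,0)}; … (7 in all).
So G has 7 subgroups of order 4.

7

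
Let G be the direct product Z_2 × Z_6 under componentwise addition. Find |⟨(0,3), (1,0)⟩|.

|⟨(0,3)⟩| = 2 and |⟨(1,0)⟩| = 2, so |H| is a multiple of lcm(2, 2) = 2 and divides |G| = 12.
Closing under the operation: H = {(0,0), (0,3), (1,0), (1,3)}, so |H| = 4.

4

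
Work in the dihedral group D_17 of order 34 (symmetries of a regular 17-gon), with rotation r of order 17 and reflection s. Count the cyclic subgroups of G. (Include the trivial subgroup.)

Each element a generates a cyclic subgroup ⟨a⟩; distinct elements may generate the same one (a cyclic group of order d has φ(d) generators).
Cyclic subgroups by order — order 1: 1; order 2: 17; order 17: 1.
Total: 19.

19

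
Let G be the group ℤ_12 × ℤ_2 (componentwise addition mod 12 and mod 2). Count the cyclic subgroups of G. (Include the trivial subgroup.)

Each element a generates a cyclic subgroup ⟨a⟩; distinct elements may generate the same one (a cyclic group of order d has φ(d) generators).
Cyclic subgroups by order — order 1: 1; order 2: 3; order 3: 1; order 4: 2; order 6: 3; order 12: 2.
Total: 12.

12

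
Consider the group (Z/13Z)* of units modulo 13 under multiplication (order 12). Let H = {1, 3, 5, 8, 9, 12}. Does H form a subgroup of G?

No

Closure fails: 3 · 5 = 2 ∉ H. So H is not a subgroup.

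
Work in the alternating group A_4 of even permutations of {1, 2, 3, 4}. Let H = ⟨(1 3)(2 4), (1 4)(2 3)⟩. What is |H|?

|⟨(1 3)(2 4)⟩| = 2 and |⟨(1 4)(2 3)⟩| = 2, so |H| is a multiple of lcm(2, 2) = 2 and divides |G| = 12.
Closing under the operation: H = {e, (1 2)(3 4), (1 3)(2 4), (1 4)(2 3)}, so |H| = 4.

4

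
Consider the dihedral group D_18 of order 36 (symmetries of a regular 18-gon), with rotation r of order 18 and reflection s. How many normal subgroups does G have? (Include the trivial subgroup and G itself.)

9

G has 45 subgroups. Checking conjugation-invariance by order — order 1: 1/1 normal; order 2: 1/19 normal; order 3: 1/1 normal; order 4: 0/9 normal; order 6: 1/7 normal; order 9: 1/1 normal; order 12: 0/3 normal; order 18: 3/3 normal; order 36: 1/1 normal.
Total normal subgroups: 9.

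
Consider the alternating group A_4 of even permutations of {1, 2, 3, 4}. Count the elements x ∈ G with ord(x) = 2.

3

The elements of order 2 are: (1 2)(3 4), (1 3)(2 4), (1 4)(2 3).
That's 3.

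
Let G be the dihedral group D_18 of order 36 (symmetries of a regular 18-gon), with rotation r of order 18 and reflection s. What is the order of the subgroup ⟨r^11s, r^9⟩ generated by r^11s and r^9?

|⟨r^11s⟩| = 2 and |⟨r^9⟩| = 2, so |H| is a multiple of lcm(2, 2) = 2 and divides |G| = 36.
Closing under the operation: H = {e, r^9, r^2s, r^11s}, so |H| = 4.

4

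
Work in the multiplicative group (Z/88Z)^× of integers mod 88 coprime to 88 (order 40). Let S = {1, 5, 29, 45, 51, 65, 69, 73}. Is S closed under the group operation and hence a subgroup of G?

No

29 ∈ S but its inverse 85 ∉ S, so S is not a subgroup.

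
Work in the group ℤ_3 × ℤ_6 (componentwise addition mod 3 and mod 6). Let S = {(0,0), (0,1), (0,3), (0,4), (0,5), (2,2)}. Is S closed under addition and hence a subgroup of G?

(0,4) ∈ S but its inverse (0,2) ∉ S, so S is not a subgroup.

No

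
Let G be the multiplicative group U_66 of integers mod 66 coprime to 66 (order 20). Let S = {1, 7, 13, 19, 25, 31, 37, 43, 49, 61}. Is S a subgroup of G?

Yes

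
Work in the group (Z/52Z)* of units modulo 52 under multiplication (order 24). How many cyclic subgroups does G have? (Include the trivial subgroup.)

A cyclic subgroup of order d is generated by each of its φ(d) elements of order d, so the cyclic subgroups of order d number (#elements of order d)/φ(d).
Cyclic subgroups by order — order 1: 1; order 2: 3; order 3: 1; order 4: 2; order 6: 3; order 12: 2.
Total: 12.

12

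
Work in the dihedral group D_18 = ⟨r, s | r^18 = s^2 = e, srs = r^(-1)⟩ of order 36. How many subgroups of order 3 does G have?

|G| = 36 and 3 | 36, so subgroups of order 3 are possible by Lagrange.
The subgroups of order 3 are: {e, r^6, r^12}.
So G has 1 subgroup of order 3.

1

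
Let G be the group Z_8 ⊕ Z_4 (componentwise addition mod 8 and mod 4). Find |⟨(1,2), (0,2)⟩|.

16

|⟨(1,2)⟩| = 8 and |⟨(0,2)⟩| = 2, so |H| is a multiple of lcm(8, 2) = 8 and divides |G| = 32.
Closing under the operation: H = {(0,0), (0,2), (1,0), (1,2), (2,0), (2,2), (3,0), (3,2), (4,0), (4,2), (5,0), (5,2), (6,0), (6,2), (7,0), (7,2)}, so |H| = 16.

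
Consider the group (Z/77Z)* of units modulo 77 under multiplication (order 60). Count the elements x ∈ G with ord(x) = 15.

8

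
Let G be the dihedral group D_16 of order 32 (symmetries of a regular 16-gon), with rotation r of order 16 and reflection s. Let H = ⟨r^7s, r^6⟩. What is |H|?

16

|⟨r^7s⟩| = 2 and |⟨r^6⟩| = 8, so |H| is a multiple of lcm(2, 8) = 8 and divides |G| = 32.
Closing under the operation: H = {e, r^2, r^4, r^6, r^8, r^10, r^12, r^14, rs, r^3s, r^5s, r^7s, r^9s, r^11s, r^13s, r^15s}, so |H| = 16.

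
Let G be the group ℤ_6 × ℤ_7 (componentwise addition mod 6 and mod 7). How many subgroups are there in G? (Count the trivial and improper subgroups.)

|G| = 42, so by Lagrange every subgroup order divides 42. Divisors: 1, 2, 3, 6, 7, 14, 21, 42.
Subgroups by order — order 1: 1; order 2: 1; order 3: 1; order 6: 1; order 7: 1; order 14: 1; order 21: 1; order 42: 1.
Total: 1 + 1 + 1 + 1 + 1 + 1 + 1 + 1 = 8.

8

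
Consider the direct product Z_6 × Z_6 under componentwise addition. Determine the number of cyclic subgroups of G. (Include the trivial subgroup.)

20

Each element a generates a cyclic subgroup ⟨a⟩; distinct elements may generate the same one (a cyclic group of order d has φ(d) generators).
Cyclic subgroups by order — order 1: 1; order 2: 3; order 3: 4; order 6: 12.
Total: 20.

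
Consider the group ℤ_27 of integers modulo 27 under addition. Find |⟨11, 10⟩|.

|⟨11⟩| = 27 and |⟨10⟩| = 27, so |H| is a multiple of lcm(27, 27) = 27 and divides |G| = 27.
Closing {11, 10} under the group operation gives all of G, so |H| = 27.

27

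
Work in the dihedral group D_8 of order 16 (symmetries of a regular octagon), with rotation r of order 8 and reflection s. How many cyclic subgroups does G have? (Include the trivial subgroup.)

12

A cyclic subgroup of order d is generated by each of its φ(d) elements of order d, so the cyclic subgroups of order d number (#elements of order d)/φ(d).
Cyclic subgroups by order — order 1: 1; order 2: 9; order 4: 1; order 8: 1.
Total: 12.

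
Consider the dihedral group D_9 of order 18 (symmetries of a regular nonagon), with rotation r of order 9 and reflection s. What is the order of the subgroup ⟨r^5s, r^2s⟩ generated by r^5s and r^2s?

|⟨r^5s⟩| = 2 and |⟨r^2s⟩| = 2, so |H| is a multiple of lcm(2, 2) = 2 and divides |G| = 18.
Closing under the operation: H = {e, r^3, r^6, r^2s, r^5s, r^8s}, so |H| = 6.

6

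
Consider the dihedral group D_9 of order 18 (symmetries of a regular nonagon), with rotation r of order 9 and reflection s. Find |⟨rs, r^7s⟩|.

|⟨rs⟩| = 2 and |⟨r^7s⟩| = 2, so |H| is a multiple of lcm(2, 2) = 2 and divides |G| = 18.
Closing under the operation: H = {e, r^3, r^6, rs, r^4s, r^7s}, so |H| = 6.

6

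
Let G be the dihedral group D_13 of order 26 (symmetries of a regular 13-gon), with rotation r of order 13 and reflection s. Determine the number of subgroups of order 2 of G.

|G| = 26 and 2 | 26, so subgroups of order 2 are possible by Lagrange.
The subgroups of order 2 are: {e, r^10s}; {e, r^11s}; {e, r^12s}; {e, r^2s}; … (13 in all).
So G has 13 subgroups of order 2.

13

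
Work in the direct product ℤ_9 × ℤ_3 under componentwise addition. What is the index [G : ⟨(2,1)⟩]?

|⟨(2,1)⟩| = 9 and |G| = 27.
By Lagrange, [G : H] = |G|/|H| = 27/9 = 3.

3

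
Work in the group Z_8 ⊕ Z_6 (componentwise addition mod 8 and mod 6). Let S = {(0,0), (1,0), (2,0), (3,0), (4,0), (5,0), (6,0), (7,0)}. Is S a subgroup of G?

|S| = 8 divides |G| = 48, consistent with Lagrange.
S contains the identity, every element's inverse is in S, and S is closed under +: it is a subgroup.
In fact S = ⟨(7,0)⟩.

Yes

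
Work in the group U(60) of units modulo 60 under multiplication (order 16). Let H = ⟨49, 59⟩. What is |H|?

4

|⟨49⟩| = 2 and |⟨59⟩| = 2, so |H| is a multiple of lcm(2, 2) = 2 and divides |G| = 16.
Closing under the operation: H = {1, 11, 49, 59}, so |H| = 4.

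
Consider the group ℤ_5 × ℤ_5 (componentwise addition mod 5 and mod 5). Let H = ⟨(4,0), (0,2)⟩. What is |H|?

|⟨(4,0)⟩| = 5 and |⟨(0,2)⟩| = 5, so |H| is a multiple of lcm(5, 5) = 5 and divides |G| = 25.
Closing {(4,0), (0,2)} under the group operation gives all of G, so |H| = 25.

25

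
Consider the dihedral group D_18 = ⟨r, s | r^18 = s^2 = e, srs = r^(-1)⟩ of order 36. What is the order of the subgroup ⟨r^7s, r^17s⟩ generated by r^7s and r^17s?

18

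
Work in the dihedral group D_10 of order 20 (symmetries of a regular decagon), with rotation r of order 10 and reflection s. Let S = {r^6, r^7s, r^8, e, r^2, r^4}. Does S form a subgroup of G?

No

|S| = 6 does not divide |G| = 20, so by Lagrange S is not a subgroup.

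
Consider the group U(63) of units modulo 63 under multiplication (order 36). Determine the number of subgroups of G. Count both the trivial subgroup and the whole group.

30

|G| = 36, so by Lagrange every subgroup order divides 36. Divisors: 1, 2, 3, 4, 6, 9, 12, 18, 36.
Subgroups by order — order 1: 1; order 2: 3; order 3: 4; order 4: 1; order 6: 12; order 9: 1; order 12: 4; order 18: 3; order 36: 1.
Total: 1 + 3 + 4 + 1 + 12 + 1 + 4 + 3 + 1 = 30.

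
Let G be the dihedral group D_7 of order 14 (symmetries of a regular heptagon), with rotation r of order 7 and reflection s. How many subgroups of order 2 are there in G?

|G| = 14 and 2 | 14, so subgroups of order 2 are possible by Lagrange.
The subgroups of order 2 are: {e, r^2s}; {e, r^3s}; {e, r^4s}; {e, r^5s}; … (7 in all).
So G has 7 subgroups of order 2.

7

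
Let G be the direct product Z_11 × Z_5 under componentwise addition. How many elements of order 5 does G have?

An element (a,b) has order lcm(ord(a), ord(b)); count pairs with lcm equal to 5.
Enumerating gives 4 such elements.

4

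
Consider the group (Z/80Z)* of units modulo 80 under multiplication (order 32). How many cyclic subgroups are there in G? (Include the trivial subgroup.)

20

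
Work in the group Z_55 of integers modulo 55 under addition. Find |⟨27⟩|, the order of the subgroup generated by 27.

In Z_55, the order of an element a is n/gcd(a, n).
gcd(27, 55) = 1, so |⟨27⟩| = 55/1 = 55.

55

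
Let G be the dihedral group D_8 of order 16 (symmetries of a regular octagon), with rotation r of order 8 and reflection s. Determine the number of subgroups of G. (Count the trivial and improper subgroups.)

19

|G| = 16, so by Lagrange every subgroup order divides 16. Divisors: 1, 2, 4, 8, 16.
Subgroups by order — order 1: 1; order 2: 9; order 4: 5; order 8: 3; order 16: 1.
Total: 1 + 9 + 5 + 3 + 1 = 19.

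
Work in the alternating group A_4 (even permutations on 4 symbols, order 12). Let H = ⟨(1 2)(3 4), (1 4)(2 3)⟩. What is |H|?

|⟨(1 2)(3 4)⟩| = 2 and |⟨(1 4)(2 3)⟩| = 2, so |H| is a multiple of lcm(2, 2) = 2 and divides |G| = 12.
Closing under the operation: H = {e, (1 2)(3 4), (1 3)(2 4), (1 4)(2 3)}, so |H| = 4.

4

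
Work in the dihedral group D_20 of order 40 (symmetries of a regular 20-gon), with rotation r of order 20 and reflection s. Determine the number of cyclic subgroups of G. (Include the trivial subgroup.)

26

Each element a generates a cyclic subgroup ⟨a⟩; distinct elements may generate the same one (a cyclic group of order d has φ(d) generators).
Cyclic subgroups by order — order 1: 1; order 2: 21; order 4: 1; order 5: 1; order 10: 1; order 20: 1.
Total: 26.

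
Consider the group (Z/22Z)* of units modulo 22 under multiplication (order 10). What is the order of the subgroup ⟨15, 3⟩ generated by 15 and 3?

|⟨15⟩| = 5 and |⟨3⟩| = 5, so |H| is a multiple of lcm(5, 5) = 5 and divides |G| = 10.
Closing under the operation: H = {1, 3, 5, 9, 15}, so |H| = 5.

5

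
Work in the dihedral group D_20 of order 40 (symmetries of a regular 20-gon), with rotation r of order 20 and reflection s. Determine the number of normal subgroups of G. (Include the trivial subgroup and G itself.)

9

G has 48 subgroups. Checking conjugation-invariance by order — order 1: 1/1 normal; order 2: 1/21 normal; order 4: 1/11 normal; order 5: 1/1 normal; order 8: 0/5 normal; order 10: 1/5 normal; order 20: 3/3 normal; order 40: 1/1 normal.
Total normal subgroups: 9.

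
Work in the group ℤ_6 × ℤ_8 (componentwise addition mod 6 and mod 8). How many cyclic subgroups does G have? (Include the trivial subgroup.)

Each element a generates a cyclic subgroup ⟨a⟩; distinct elements may generate the same one (a cyclic group of order d has φ(d) generators).
Cyclic subgroups by order — order 1: 1; order 2: 3; order 3: 1; order 4: 2; order 6: 3; order 8: 2; order 12: 2; order 24: 2.
Total: 16.

16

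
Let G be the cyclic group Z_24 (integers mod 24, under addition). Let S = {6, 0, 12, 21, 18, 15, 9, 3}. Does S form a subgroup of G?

Yes

|S| = 8 divides |G| = 24, consistent with Lagrange.
S contains the identity, every element's inverse is in S, and S is closed under +: it is a subgroup.
In fact S = ⟨3⟩.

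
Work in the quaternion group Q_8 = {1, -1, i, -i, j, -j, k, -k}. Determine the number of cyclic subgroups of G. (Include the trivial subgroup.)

Group the elements of G by the cyclic subgroup they generate; each cyclic subgroup of order d accounts for φ(d) elements.
Cyclic subgroups by order — order 1: 1; order 2: 1; order 4: 3.
Total: 5.

5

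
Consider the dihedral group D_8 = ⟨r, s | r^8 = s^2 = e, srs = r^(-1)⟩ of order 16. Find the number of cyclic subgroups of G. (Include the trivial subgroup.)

12

Each element a generates a cyclic subgroup ⟨a⟩; distinct elements may generate the same one (a cyclic group of order d has φ(d) generators).
Cyclic subgroups by order — order 1: 1; order 2: 9; order 4: 1; order 8: 1.
Total: 12.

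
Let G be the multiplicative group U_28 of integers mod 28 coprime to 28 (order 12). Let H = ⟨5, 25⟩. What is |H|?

|⟨5⟩| = 6 and |⟨25⟩| = 3, so |H| is a multiple of lcm(6, 3) = 6 and divides |G| = 12.
Closing under the operation: H = {1, 5, 9, 13, 17, 25}, so |H| = 6.

6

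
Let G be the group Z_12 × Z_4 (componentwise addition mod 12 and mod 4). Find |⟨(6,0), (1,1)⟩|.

|⟨(6,0)⟩| = 2 and |⟨(1,1)⟩| = 12, so |H| is a multiple of lcm(2, 12) = 12 and divides |G| = 48.
Closing under the operation: H = {(0,0), (0,2), (1,1), (1,3), (2,0), (2,2), (3,1), (3,3), (4,0), (4,2), (5,1), (5,3), (6,0), (6,2), (7,1), (7,3), (8,0), (8,2), (9,1), (9,3), (10,0), (10,2), (11,1), (11,3)}, so |H| = 24.

24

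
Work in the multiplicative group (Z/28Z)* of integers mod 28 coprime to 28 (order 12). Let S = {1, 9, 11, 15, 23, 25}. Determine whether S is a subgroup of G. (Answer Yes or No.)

Yes

|S| = 6 divides |G| = 12, consistent with Lagrange.
S contains the identity, every element's inverse is in S, and S is closed under ·: it is a subgroup.
In fact S = ⟨23⟩.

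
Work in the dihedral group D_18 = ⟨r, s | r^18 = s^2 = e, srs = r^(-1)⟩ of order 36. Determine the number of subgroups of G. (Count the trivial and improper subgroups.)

|G| = 36, so by Lagrange every subgroup order divides 36. Divisors: 1, 2, 3, 4, 6, 9, 12, 18, 36.
Subgroups by order — order 1: 1; order 2: 19; order 3: 1; order 4: 9; order 6: 7; order 9: 1; order 12: 3; order 18: 3; order 36: 1.
Total: 1 + 19 + 1 + 9 + 7 + 1 + 3 + 3 + 1 = 45.

45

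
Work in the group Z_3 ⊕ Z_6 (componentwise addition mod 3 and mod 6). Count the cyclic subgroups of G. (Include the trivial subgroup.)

A cyclic subgroup of order d is generated by each of its φ(d) elements of order d, so the cyclic subgroups of order d number (#elements of order d)/φ(d).
Cyclic subgroups by order — order 1: 1; order 2: 1; order 3: 4; order 6: 4.
Total: 10.

10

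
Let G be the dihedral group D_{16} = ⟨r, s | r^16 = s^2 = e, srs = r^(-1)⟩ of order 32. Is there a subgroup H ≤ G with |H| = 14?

No

14 does not divide |G| = 32, so by Lagrange no subgroup of order 14 exists.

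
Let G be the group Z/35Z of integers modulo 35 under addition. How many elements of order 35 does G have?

In a cyclic group of order 35, the number of elements of order d (for d | 35) is φ(d).
φ(35) = 24.

24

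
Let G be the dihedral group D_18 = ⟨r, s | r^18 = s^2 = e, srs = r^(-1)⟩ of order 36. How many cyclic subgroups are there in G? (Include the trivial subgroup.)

A cyclic subgroup of order d is generated by each of its φ(d) elements of order d, so the cyclic subgroups of order d number (#elements of order d)/φ(d).
Cyclic subgroups by order — order 1: 1; order 2: 19; order 3: 1; order 6: 1; order 9: 1; order 18: 1.
Total: 24.

24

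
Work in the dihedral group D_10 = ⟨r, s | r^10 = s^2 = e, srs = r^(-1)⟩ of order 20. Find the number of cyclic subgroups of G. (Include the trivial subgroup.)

14

Group the elements of G by the cyclic subgroup they generate; each cyclic subgroup of order d accounts for φ(d) elements.
Cyclic subgroups by order — order 1: 1; order 2: 11; order 5: 1; order 10: 1.
Total: 14.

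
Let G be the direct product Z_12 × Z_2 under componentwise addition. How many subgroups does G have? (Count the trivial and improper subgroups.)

|G| = 24, so by Lagrange every subgroup order divides 24. Divisors: 1, 2, 3, 4, 6, 8, 12, 24.
Subgroups by order — order 1: 1; order 2: 3; order 3: 1; order 4: 3; order 6: 3; order 8: 1; order 12: 3; order 24: 1.
Total: 1 + 3 + 1 + 3 + 3 + 1 + 3 + 1 = 16.

16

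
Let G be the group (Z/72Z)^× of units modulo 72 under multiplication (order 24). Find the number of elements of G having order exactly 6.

14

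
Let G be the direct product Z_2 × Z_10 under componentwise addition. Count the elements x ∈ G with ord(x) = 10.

12

An element (a,b) has order lcm(ord(a), ord(b)); count pairs with lcm equal to 10.
Enumerating gives 12 such elements.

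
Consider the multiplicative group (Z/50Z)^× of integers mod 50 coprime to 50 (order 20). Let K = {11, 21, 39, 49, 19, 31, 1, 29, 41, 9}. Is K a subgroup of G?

|K| = 10 divides |G| = 20, consistent with Lagrange.
K contains the identity, every element's inverse is in K, and K is closed under ·: it is a subgroup.
In fact K = ⟨39⟩.

Yes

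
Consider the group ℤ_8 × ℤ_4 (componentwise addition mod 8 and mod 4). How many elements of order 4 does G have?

An element (a,b) has order lcm(ord(a), ord(b)); count pairs with lcm equal to 4.
Enumerating gives 12 such elements.

12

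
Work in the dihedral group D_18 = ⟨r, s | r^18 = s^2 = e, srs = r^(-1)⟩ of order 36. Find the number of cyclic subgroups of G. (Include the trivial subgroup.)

A cyclic subgroup of order d is generated by each of its φ(d) elements of order d, so the cyclic subgroups of order d number (#elements of order d)/φ(d).
Cyclic subgroups by order — order 1: 1; order 2: 19; order 3: 1; order 6: 1; order 9: 1; order 18: 1.
Total: 24.

24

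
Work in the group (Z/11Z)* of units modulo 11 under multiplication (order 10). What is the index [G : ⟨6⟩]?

|⟨6⟩| = 10 and |G| = 10.
By Lagrange, [G : H] = |G|/|H| = 10/10 = 1.

1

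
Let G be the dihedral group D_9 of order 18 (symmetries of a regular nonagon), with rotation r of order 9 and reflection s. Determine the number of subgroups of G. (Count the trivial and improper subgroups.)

16

|G| = 18, so by Lagrange every subgroup order divides 18. Divisors: 1, 2, 3, 6, 9, 18.
Subgroups by order — order 1: 1; order 2: 9; order 3: 1; order 6: 3; order 9: 1; order 18: 1.
Total: 1 + 9 + 1 + 3 + 1 + 1 = 16.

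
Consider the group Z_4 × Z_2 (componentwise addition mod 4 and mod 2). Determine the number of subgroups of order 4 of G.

3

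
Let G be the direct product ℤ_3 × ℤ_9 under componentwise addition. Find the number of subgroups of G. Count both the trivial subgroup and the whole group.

10

|G| = 27, so by Lagrange every subgroup order divides 27. Divisors: 1, 3, 9, 27.
Subgroups by order — order 1: 1; order 3: 4; order 9: 4; order 27: 1.
Total: 1 + 4 + 4 + 1 = 10.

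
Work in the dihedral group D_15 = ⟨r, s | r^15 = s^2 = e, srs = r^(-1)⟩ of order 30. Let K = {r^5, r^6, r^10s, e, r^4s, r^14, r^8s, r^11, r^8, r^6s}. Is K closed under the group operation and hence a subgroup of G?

No

r^11 ∈ K but its inverse r^4 ∉ K, so K is not a subgroup.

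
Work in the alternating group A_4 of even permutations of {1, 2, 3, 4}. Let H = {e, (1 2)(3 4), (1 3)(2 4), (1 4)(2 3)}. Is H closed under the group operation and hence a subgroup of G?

Yes

|H| = 4 divides |G| = 12, consistent with Lagrange.
H contains the identity, every element's inverse is in H, and H is closed under ∘: it is a subgroup.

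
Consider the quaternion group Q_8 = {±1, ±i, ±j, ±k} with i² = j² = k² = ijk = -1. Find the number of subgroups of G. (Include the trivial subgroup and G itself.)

|G| = 8, so by Lagrange every subgroup order divides 8. Divisors: 1, 2, 4, 8.
Subgroups by order — order 1: 1; order 2: 1; order 4: 3; order 8: 1.
Total: 1 + 1 + 3 + 1 = 6.

6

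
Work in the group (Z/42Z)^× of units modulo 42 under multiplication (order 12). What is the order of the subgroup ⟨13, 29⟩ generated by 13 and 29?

4

|⟨13⟩| = 2 and |⟨29⟩| = 2, so |H| is a multiple of lcm(2, 2) = 2 and divides |G| = 12.
Closing under the operation: H = {1, 13, 29, 41}, so |H| = 4.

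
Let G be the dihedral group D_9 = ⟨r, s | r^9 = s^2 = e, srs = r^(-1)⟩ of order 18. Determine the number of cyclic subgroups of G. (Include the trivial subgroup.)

12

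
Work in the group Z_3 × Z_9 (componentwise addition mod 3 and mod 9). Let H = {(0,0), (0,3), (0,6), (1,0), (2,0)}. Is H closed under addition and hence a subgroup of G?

|H| = 5 does not divide |G| = 27, so by Lagrange H is not a subgroup.

No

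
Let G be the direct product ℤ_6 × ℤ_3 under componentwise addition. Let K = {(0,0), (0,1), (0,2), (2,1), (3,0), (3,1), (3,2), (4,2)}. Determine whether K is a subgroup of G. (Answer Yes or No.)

No

|K| = 8 does not divide |G| = 18, so by Lagrange K is not a subgroup.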